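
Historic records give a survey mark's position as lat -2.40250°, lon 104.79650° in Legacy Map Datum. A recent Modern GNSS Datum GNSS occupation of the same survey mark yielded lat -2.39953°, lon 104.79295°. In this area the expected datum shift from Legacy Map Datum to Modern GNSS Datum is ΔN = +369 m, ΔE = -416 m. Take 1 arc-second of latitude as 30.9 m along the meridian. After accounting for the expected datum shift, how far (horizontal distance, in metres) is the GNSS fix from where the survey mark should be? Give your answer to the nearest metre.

Observed coordinate differences: Δφ = +0.00297°, Δλ = -0.00355°.
Converting to metres (1° lat = 111240 m, cos φ = 0.999121): observed ΔN = 330.4 m, observed ΔE = -394.6 m.
Subtracting the expected shift leaves a residual of 330.4 − (369) = -38.6 m north and -394.6 − (-416) = 21.4 m east.
Residual distance = √((-38.6)² + 21.4²) = 44.2 m.

44 m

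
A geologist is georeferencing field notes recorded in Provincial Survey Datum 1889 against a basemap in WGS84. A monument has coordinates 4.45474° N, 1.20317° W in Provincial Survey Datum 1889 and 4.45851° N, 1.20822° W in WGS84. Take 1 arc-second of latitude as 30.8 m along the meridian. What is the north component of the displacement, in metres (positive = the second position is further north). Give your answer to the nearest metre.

Δφ = 4.45851° − 4.45474° = +0.00377°; Δλ = -1.20822° − -1.20317° = -0.00505°.
1° of latitude = 3600 × 30.80 = 110880 m.
ΔN = Δφ × 110880 = 418.0 m; ΔE = Δλ × 110880 × cos(4.45474°) = -0.00505 × 110880 × 0.996979 = -558.3 m.

ΔN = 418 m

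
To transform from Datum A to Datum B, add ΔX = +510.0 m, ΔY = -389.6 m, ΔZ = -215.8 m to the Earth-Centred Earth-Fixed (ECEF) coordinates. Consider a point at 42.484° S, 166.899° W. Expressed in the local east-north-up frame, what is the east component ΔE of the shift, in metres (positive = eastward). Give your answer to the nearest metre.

ΔE = 495 m

At φ = -42.484°, λ = -166.899°: sin φ = -0.675384, cos φ = 0.737466, sin λ = -0.226668, cos λ = -0.973972.
ΔE = −sin λ·ΔX + cos λ·ΔY = −(-0.226668)·(510.0) + (-0.973972)·(-389.6) = 495.06 m.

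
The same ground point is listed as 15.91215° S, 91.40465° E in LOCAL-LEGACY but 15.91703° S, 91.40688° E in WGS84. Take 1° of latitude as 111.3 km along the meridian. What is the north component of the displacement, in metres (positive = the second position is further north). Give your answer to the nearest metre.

Δφ = -15.91703° − -15.91215° = -0.00488°; Δλ = 91.40688° − 91.40465° = +0.00223°.
ΔN = Δφ × 111300 = -543.1 m; ΔE = Δλ × 111300 × cos(-15.91215°) = +0.00223 × 111300 × 0.961683 = 238.7 m.

ΔN = -543 m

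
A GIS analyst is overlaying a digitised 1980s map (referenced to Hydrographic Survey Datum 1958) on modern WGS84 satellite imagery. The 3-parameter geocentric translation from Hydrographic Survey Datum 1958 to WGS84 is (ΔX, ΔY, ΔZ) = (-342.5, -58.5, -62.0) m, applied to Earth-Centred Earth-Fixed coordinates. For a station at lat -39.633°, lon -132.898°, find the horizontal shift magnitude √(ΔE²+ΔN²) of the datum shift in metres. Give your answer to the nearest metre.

247 m

At φ = -39.633°, λ = -132.898°: sin φ = -0.637868, cos φ = 0.770146, sin λ = -0.732567, cos λ = -0.680695.
ΔE = −sin λ·ΔX + cos λ·ΔY = −(-0.732567)·(-342.5) + (-0.680695)·(-58.5) = -211.08 m.
ΔN = −sin φ cos λ·ΔX − sin φ sin λ·ΔY + cos φ·ΔZ = −(-0.637868)(-0.680695)(-342.5) − (-0.637868)(-0.732567)(-58.5) + (0.770146)(-62.0) = 128.30 m.
Horizontal magnitude = √(ΔE² + ΔN²) = √((-211.08)² + 128.30²) = 247.02 m.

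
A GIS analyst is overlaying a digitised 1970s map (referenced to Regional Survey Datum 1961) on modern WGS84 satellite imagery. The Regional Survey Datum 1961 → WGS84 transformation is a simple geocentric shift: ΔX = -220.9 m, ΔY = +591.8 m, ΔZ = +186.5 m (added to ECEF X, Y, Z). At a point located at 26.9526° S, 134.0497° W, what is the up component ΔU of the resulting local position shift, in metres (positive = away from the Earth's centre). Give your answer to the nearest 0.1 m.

ΔU = -326.8 m

At φ = -26.9526°, λ = -134.0497°: sin φ = -0.453253, cos φ = 0.891382, sin λ = -0.718737, cos λ = -0.695282.
ΔU = cos φ cos λ·ΔX + cos φ sin λ·ΔY + sin φ·ΔZ = (0.891382)(-0.695282)(-220.9) + (0.891382)(-0.718737)(591.8) + (-0.453253)(186.5) = -326.77 m.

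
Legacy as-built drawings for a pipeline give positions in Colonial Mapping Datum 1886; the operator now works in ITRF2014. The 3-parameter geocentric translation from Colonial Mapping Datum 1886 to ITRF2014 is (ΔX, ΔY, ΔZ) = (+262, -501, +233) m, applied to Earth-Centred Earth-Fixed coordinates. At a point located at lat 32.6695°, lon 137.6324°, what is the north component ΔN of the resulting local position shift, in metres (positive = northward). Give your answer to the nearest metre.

ΔN = 483 m

The local north axis is (−sin φ cos λ, −sin φ sin λ, cos φ), giving ΔN = 104.490 + 182.243 + 196.139 = 482.87 m.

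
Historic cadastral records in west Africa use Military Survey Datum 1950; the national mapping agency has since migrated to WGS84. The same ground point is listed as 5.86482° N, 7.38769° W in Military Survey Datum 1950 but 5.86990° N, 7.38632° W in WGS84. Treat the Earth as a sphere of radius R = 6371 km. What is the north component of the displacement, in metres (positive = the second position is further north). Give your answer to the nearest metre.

ΔN = 565 m

Δφ = 5.86990° − 5.86482° = +0.00508°; Δλ = -7.38632° − -7.38769° = +0.00137°.
1° along a meridian = πR/180 = 111195 m.
ΔN = Δφ × 111195 = 564.9 m; ΔE = Δλ × 111195 × cos(5.86482°) = +0.00137 × 111195 × 0.994766 = 151.5 m.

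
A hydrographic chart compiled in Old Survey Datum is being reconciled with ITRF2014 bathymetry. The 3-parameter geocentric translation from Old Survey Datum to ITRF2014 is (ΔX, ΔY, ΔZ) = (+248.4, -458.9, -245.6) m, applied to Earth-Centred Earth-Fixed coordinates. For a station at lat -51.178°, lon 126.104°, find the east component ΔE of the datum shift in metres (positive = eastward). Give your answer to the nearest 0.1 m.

The local east axis at (φ, λ) is (−sin λ, cos λ, 0), so ΔE = −sin(126.104°)·248.4 + cos(126.104°)·(-458.9) = 69.71 m.

ΔE = 69.7 m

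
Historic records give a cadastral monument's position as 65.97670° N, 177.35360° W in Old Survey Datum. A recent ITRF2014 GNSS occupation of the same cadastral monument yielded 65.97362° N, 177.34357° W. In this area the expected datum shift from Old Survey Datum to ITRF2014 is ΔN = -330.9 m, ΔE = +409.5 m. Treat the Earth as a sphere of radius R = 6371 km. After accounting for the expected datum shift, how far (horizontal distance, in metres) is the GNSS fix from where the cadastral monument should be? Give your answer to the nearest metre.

46 m

Observed coordinate differences: Δφ = -0.00308°, Δλ = +0.01003°.
Converting to metres (1° lat = 111195 m, cos φ = 0.407108): observed ΔN = -342.5 m, observed ΔE = 454.0 m.
Subtracting the expected shift leaves a residual of -342.5 − (-330.9) = -11.6 m north and 454.0 − (409.5) = 44.5 m east.
Residual distance = √((-11.6)² + 44.5²) = 46.0 m.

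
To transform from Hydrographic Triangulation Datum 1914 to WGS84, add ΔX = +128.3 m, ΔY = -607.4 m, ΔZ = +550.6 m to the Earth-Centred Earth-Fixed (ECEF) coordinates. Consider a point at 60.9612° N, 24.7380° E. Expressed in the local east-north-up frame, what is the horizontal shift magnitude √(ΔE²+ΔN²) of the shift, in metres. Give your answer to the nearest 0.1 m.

718.8 m

At φ = 60.9612°, λ = 24.7380°: sin φ = 0.874291, cos φ = 0.485402, sin λ = 0.418470, cos λ = 0.908231.
ΔE = −sin λ·ΔX + cos λ·ΔY = −(0.418470)·(128.3) + (0.908231)·(-607.4) = -605.35 m.
ΔN = −sin φ cos λ·ΔX − sin φ sin λ·ΔY + cos φ·ΔZ = −(0.874291)(0.908231)(128.3) − (0.874291)(0.418470)(-607.4) + (0.485402)(550.6) = 387.61 m.
Horizontal magnitude = √(ΔE² + ΔN²) = √((-605.35)² + 387.61²) = 718.81 m.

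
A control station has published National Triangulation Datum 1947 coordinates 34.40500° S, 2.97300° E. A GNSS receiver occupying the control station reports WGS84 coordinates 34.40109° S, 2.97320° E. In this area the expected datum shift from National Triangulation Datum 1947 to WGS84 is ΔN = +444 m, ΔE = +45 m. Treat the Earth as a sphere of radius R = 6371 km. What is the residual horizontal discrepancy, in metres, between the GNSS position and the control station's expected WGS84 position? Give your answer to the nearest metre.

Observed coordinate differences: Δφ = +0.00391°, Δλ = +0.00020°.
Converting to metres (1° lat = 111195 m, cos φ = 0.825064): observed ΔN = 434.8 m, observed ΔE = 18.3 m.
Subtracting the expected shift leaves a residual of 434.8 − (444) = -9.2 m north and 18.3 − (45) = -26.7 m east.
Residual distance = √((-9.2)² + (-26.7)²) = 28.2 m.

28 m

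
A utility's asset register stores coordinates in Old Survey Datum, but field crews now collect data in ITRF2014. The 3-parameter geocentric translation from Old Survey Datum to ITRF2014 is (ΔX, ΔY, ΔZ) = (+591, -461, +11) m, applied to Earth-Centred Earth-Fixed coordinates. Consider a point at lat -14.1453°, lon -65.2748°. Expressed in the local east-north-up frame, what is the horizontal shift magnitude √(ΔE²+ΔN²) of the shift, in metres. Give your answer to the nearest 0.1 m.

385.2 m

The local east axis at (φ, λ) is (−sin λ, cos λ, 0), so ΔE = −sin(-65.2748°)·591 + cos(-65.2748°)·(-461) = 344.00 m.
The local north axis is (−sin φ cos λ, −sin φ sin λ, cos φ), giving ΔN = 60.410 + 102.332 + 10.666 = 173.41 m.
Horizontal magnitude = √(ΔE² + ΔN²) = √(344.00² + 173.41²) = 385.23 m.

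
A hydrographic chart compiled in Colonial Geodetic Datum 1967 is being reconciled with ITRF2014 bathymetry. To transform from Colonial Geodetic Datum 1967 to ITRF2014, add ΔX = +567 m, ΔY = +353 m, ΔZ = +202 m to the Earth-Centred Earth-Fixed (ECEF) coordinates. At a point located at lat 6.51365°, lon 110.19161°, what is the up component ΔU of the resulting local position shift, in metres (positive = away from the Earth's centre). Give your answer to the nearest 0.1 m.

ΔU = 157.6 m

At φ = 6.51365°, λ = 110.19161°: sin φ = 0.113440, cos φ = 0.993545, sin λ = 0.938544, cos λ = -0.345161.
ΔU = cos φ cos λ·ΔX + cos φ sin λ·ΔY + sin φ·ΔZ = (0.993545)(-0.345161)(567) + (0.993545)(0.938544)(353) + (0.113440)(202) = 157.64 m.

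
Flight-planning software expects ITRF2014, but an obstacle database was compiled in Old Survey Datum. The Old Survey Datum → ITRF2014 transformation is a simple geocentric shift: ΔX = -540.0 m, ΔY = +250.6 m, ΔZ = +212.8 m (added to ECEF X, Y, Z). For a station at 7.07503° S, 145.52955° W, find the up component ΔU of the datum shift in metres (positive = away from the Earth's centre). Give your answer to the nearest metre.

ΔU = 275 m

At φ = -7.07503°, λ = -145.52955°: sin φ = -0.123169, cos φ = 0.992386, sin λ = -0.565981, cos λ = -0.824418.
ΔU = cos φ cos λ·ΔX + cos φ sin λ·ΔY + sin φ·ΔZ = (0.992386)(-0.824418)(-540.0) + (0.992386)(-0.565981)(250.6) + (-0.123169)(212.8) = 274.83 m.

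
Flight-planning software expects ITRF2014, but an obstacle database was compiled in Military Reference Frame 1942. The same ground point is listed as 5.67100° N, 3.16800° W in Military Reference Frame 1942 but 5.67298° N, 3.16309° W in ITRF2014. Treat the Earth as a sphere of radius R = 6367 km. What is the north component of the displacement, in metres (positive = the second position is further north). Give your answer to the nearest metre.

Δφ = 5.67298° − 5.67100° = +0.00198°; Δλ = -3.16309° − -3.16800° = +0.00491°.
1° along a meridian = πR/180 = 111125 m.
ΔN = Δφ × 111125 = 220.0 m; ΔE = Δλ × 111125 × cos(5.67100°) = +0.00491 × 111125 × 0.995106 = 543.0 m.

ΔN = 220 m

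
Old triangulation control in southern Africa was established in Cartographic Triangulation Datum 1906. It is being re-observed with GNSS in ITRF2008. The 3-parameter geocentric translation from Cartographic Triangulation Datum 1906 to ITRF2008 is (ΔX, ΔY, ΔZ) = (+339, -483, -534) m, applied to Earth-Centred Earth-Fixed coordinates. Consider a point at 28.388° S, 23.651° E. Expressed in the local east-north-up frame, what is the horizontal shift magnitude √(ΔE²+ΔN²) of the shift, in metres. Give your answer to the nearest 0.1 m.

At φ = -28.388°, λ = 23.651°: sin φ = -0.475440, cos φ = 0.879748, sin λ = 0.401165, cos λ = 0.916006.
ΔE = −sin λ·ΔX + cos λ·ΔY = −(0.401165)·(339) + (0.916006)·(-483) = -578.43 m.
ΔN = −sin φ cos λ·ΔX − sin φ sin λ·ΔY + cos φ·ΔZ = −(-0.475440)(0.916006)(339) − (-0.475440)(0.401165)(-483) + (0.879748)(-534) = -414.27 m.
Horizontal magnitude = √(ΔE² + ΔN²) = √((-578.43)² + (-414.27)²) = 711.48 m.

711.5 m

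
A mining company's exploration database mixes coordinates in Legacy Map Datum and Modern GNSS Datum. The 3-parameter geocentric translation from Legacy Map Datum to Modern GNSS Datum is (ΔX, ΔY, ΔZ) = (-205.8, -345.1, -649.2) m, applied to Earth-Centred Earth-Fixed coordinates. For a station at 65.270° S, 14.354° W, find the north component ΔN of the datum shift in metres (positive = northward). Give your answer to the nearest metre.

At φ = -65.270°, λ = -14.354°: sin φ = -0.908289, cos φ = 0.418343, sin λ = -0.247912, cos λ = 0.968783.
ΔN = −sin φ cos λ·ΔX − sin φ sin λ·ΔY + cos φ·ΔZ = −(-0.908289)(0.968783)(-205.8) − (-0.908289)(-0.247912)(-345.1) + (0.418343)(-649.2) = -374.97 m.

ΔN = -375 m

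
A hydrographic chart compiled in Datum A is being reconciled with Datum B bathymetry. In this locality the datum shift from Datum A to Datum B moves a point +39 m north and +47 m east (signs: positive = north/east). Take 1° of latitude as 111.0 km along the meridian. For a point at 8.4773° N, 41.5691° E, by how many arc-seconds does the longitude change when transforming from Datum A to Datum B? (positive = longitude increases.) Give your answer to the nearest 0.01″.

Δλ = 1.54″

At latitude 8.4773°, cos φ = 0.989074.
1° of longitude at this latitude = 111.0 × cos φ = 109.79 km, so Δλ = 47.0 / 109787.3 = 0.0004281° = 1.541″.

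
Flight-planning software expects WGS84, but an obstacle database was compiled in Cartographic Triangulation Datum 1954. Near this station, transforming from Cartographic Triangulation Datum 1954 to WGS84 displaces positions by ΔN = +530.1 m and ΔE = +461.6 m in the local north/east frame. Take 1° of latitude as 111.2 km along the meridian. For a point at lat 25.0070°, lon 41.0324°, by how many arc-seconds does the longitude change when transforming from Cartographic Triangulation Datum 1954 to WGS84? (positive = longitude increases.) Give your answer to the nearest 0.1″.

At latitude 25.0070°, cos φ = 0.906256.
1° of longitude at this latitude = 111.2 × cos φ = 100.78 km, so Δλ = 461.6 / 100775.7 = 0.0045805° = 16.490″.

Δλ = 16.5″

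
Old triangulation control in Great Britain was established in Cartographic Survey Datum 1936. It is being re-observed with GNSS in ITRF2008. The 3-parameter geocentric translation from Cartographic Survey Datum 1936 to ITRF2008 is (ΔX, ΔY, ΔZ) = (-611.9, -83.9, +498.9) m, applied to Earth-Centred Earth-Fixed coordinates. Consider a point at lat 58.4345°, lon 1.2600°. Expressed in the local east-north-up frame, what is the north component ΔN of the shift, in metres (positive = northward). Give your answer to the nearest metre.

The local north axis is (−sin φ cos λ, −sin φ sin λ, cos φ), giving ΔN = 521.239 + 1.572 + 261.161 = 783.97 m.

ΔN = 784 m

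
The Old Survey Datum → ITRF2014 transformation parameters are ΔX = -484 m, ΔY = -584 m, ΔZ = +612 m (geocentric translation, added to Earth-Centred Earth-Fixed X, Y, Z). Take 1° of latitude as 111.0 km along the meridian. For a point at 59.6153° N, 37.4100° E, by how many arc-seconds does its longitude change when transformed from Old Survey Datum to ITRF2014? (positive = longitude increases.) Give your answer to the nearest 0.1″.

Δλ = -10.9″

sin φ = 0.862649, cos φ = 0.505803, sin λ = 0.607514, cos λ = 0.794309.
East component: ΔE = −sin λ·ΔX + cos λ·ΔY = −(0.607514)(-484) + (0.794309)(-584) = -169.84 m.
1° of latitude spans 111000 m; at latitude φ, 1° of longitude spans that × cos φ = 56144.2 m, so Δλ = -169.84 / 56144.2 × 3600 = -10.890″.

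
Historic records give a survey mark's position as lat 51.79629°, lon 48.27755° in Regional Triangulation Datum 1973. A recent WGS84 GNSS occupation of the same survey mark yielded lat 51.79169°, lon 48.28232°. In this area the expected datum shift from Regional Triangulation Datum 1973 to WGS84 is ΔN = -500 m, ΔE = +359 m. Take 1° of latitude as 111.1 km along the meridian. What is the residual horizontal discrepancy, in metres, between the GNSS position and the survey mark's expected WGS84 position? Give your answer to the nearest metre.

Observed coordinate differences: Δφ = -0.00460°, Δλ = +0.00477°.
Converting to metres (1° lat = 111100 m, cos φ = 0.618459): observed ΔN = -511.1 m, observed ΔE = 327.8 m.
Subtracting the expected shift leaves a residual of -511.1 − (-500) = -11.1 m north and 327.8 − (359) = -31.2 m east.
Residual distance = √((-11.1)² + (-31.2)²) = 33.1 m.

33 m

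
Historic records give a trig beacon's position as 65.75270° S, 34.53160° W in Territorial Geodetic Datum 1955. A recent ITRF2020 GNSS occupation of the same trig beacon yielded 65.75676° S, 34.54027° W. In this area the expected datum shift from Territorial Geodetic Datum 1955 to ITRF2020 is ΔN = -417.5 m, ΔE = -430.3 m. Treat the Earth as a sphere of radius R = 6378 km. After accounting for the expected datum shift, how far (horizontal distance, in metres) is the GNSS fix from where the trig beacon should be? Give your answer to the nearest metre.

48 m

Observed coordinate differences: Δφ = -0.00406°, Δλ = -0.00867°.
Converting to metres (1° lat = 111317 m, cos φ = 0.410676): observed ΔN = -451.9 m, observed ΔE = -396.4 m.
Subtracting the expected shift leaves a residual of -451.9 − (-417.5) = -34.4 m north and -396.4 − (-430.3) = 33.9 m east.
Residual distance = √((-34.4)² + 33.9²) = 48.4 m.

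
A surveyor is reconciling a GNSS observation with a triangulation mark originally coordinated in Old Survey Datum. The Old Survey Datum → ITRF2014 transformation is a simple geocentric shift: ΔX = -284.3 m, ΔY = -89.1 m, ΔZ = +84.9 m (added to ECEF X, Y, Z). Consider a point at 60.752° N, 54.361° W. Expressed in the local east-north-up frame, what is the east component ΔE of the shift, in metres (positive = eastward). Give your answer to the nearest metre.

The local east axis at (φ, λ) is (−sin λ, cos λ, 0), so ΔE = −sin(-54.361°)·(-284.3) + cos(-54.361°)·(-89.1) = -282.97 m.

ΔE = -283 m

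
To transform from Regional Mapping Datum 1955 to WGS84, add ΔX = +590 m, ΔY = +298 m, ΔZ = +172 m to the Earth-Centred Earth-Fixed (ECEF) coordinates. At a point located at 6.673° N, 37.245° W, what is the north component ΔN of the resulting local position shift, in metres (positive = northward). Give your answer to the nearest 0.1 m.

The local north axis is (−sin φ cos λ, −sin φ sin λ, cos φ), giving ΔN = -54.577 + 20.958 + 170.835 = 137.22 m.

ΔN = 137.2 m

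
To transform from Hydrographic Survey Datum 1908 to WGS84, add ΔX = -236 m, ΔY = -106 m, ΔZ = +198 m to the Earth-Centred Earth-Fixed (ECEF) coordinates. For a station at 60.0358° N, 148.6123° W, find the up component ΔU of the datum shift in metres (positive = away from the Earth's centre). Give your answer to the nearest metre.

ΔU = 300 m

The local up (radial) axis is (cos φ cos λ, cos φ sin λ, sin φ), giving ΔU = 100.623 + 27.574 + 171.535 = 299.73 m.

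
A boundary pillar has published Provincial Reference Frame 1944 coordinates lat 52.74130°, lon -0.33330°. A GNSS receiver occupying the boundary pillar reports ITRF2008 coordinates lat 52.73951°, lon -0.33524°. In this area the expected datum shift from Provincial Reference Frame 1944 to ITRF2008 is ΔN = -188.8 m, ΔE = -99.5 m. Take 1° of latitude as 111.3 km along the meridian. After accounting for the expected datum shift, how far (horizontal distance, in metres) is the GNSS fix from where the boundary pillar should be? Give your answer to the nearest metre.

33 m

Observed coordinate differences: Δφ = -0.00179°, Δλ = -0.00194°.
Converting to metres (1° lat = 111300 m, cos φ = 0.605415): observed ΔN = -199.2 m, observed ΔE = -130.7 m.
Subtracting the expected shift leaves a residual of -199.2 − (-188.8) = -10.4 m north and -130.7 − (-99.5) = -31.2 m east.
Residual distance = √((-10.4)² + (-31.2)²) = 32.9 m.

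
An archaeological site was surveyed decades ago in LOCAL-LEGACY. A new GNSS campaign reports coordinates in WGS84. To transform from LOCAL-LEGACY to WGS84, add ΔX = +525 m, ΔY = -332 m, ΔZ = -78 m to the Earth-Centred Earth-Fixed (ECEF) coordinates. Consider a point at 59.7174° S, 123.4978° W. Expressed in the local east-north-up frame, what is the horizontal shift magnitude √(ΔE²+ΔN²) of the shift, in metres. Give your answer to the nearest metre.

The local east axis at (φ, λ) is (−sin λ, cos λ, 0), so ΔE = −sin(-123.4978°)·525 + cos(-123.4978°)·(-332) = 621.03 m.
The local north axis is (−sin φ cos λ, −sin φ sin λ, cos φ), giving ΔN = -250.213 + 239.080 − 39.333 = -50.47 m.
Horizontal magnitude = √(ΔE² + ΔN²) = √(621.03² + (-50.47)²) = 623.08 m.

623 m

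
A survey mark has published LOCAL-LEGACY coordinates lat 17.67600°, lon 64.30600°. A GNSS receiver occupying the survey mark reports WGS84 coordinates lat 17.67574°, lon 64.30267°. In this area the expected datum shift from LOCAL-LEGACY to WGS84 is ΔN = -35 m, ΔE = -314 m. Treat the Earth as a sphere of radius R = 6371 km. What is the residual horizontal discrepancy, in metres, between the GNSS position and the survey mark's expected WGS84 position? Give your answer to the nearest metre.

39 m

Observed coordinate differences: Δφ = -0.00026°, Δλ = -0.00333°.
Converting to metres (1° lat = 111195 m, cos φ = 0.952789): observed ΔN = -28.9 m, observed ΔE = -352.8 m.
Subtracting the expected shift leaves a residual of -28.9 − (-35) = 6.1 m north and -352.8 − (-314) = -38.8 m east.
Residual distance = √(6.1² + (-38.8)²) = 39.3 m.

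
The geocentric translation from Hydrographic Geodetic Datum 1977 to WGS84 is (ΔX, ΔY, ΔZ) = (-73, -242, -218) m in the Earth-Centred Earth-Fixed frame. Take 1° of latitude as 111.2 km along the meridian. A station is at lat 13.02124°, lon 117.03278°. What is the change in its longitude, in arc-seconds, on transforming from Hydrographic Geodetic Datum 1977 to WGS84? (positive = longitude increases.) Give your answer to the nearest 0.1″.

Δλ = 5.8″

sin φ = 0.225312, cos φ = 0.974287, sin λ = 0.890747, cos λ = -0.454500.
East component: ΔE = −sin λ·ΔX + cos λ·ΔY = −(0.890747)(-73) + (-0.454500)(-242) = 175.01 m.
1° of latitude spans 111200 m; at latitude φ, 1° of longitude spans that × cos φ = 108340.7 m, so Δλ = 175.01 / 108340.7 × 3600 = 5.815″.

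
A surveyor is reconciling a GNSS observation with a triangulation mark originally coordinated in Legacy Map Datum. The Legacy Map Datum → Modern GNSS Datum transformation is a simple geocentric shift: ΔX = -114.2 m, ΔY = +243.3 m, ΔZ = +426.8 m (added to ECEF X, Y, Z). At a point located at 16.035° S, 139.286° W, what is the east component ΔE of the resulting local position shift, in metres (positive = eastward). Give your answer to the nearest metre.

At φ = -16.035°, λ = -139.286°: sin φ = -0.276225, cos φ = 0.961093, sin λ = -0.652284, cos λ = -0.757975.
ΔE = −sin λ·ΔX + cos λ·ΔY = −(-0.652284)·(-114.2) + (-0.757975)·(243.3) = -258.91 m.

ΔE = -259 m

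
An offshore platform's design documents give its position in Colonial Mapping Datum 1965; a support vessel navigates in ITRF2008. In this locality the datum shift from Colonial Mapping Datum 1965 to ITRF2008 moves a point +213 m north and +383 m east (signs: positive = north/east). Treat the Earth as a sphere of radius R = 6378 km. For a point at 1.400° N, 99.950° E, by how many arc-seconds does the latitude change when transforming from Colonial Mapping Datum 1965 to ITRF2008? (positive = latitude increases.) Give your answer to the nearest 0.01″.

Δφ = 6.89″

On a sphere of radius R, 1 rad of latitude = R, so Δφ = ΔN / R = 213.0 / 6378000 = 3.3396e-05 rad = 6.888″.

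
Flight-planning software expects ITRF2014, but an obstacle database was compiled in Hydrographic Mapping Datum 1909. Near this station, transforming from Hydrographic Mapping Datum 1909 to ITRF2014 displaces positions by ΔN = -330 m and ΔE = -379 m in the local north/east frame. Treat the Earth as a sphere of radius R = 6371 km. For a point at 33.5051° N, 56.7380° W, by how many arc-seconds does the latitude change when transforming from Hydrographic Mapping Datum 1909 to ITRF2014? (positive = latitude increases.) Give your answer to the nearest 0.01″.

On a sphere of radius R, 1 rad of latitude = R, so Δφ = ΔN / R = -330.0 / 6371000 = -5.1797e-05 rad = -10.684″.

Δφ = -10.68″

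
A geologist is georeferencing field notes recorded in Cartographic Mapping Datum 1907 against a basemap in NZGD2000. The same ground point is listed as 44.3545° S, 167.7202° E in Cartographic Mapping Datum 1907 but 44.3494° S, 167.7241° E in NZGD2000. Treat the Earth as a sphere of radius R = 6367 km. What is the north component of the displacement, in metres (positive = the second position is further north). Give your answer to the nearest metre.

Δφ = -44.3494° − -44.3545° = +0.0051°; Δλ = 167.7241° − 167.7202° = +0.0039°.
1° along a meridian = πR/180 = 111125 m.
ΔN = Δφ × 111125 = 566.7 m; ΔE = Δλ × 111125 × cos(-44.3545°) = +0.0039 × 111125 × 0.715028 = 309.9 m.

ΔN = 567 m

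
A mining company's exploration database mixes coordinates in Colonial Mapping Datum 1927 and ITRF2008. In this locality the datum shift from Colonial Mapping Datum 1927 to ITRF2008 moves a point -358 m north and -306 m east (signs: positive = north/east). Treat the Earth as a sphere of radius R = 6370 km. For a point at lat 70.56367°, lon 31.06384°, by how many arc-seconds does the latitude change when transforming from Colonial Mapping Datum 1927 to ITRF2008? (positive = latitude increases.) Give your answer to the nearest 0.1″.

Δφ = -11.6″

On a sphere of radius R, 1 rad of latitude = R, so Δφ = ΔN / R = -358.0 / 6370000 = -5.6201e-05 rad = -11.592″.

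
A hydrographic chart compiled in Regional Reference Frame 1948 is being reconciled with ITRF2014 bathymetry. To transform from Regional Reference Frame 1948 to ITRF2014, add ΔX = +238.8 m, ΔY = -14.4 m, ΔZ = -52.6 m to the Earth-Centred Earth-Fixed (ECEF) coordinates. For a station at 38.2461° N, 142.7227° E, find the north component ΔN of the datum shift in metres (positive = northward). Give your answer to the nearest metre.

ΔN = 82 m

At φ = 38.2461°, λ = 142.7227°: sin φ = 0.619040, cos φ = 0.785359, sin λ = 0.605673, cos λ = -0.795714.
ΔN = −sin φ cos λ·ΔX − sin φ sin λ·ΔY + cos φ·ΔZ = −(0.619040)(-0.795714)(238.8) − (0.619040)(0.605673)(-14.4) + (0.785359)(-52.6) = 81.72 m.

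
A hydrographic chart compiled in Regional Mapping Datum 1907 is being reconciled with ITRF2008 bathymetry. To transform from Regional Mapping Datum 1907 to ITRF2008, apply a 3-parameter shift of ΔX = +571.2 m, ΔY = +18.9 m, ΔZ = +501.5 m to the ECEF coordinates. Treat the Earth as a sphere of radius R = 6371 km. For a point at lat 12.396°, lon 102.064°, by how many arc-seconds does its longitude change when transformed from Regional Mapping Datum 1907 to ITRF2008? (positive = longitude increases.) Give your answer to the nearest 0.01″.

Δλ = -18.65″

sin φ = 0.214667, cos φ = 0.976687, sin λ = 0.977915, cos λ = -0.209004.
East component: ΔE = −sin λ·ΔX + cos λ·ΔY = −(0.977915)(571.2) + (-0.209004)(18.9) = -562.54 m.
1° of latitude spans πR/180 = 111195 m; at latitude φ, 1° of longitude spans that × cos φ = 108602.7 m, so Δλ = -562.54 / 108602.7 × 3600 = -18.647″.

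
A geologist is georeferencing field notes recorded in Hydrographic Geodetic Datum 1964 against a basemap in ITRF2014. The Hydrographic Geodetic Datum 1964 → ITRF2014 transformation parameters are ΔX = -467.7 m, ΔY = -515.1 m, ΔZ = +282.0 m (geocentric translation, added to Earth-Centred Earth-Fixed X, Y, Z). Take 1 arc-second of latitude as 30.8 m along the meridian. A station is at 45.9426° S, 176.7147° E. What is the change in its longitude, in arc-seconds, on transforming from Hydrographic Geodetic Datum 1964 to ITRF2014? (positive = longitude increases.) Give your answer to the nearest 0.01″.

Δλ = 25.26″

sin φ = -0.718644, cos φ = 0.695379, sin λ = 0.057308, cos λ = -0.998357.
East component: ΔE = −sin λ·ΔX + cos λ·ΔY = −(0.057308)(-467.7) + (-0.998357)(-515.1) = 541.06 m.
1° of latitude spans 3600 × 30.80 = 110880 m; at latitude φ, 1° of longitude spans that × cos φ = 77103.6 m, so Δλ = 541.06 / 77103.6 × 3600 = 25.262″.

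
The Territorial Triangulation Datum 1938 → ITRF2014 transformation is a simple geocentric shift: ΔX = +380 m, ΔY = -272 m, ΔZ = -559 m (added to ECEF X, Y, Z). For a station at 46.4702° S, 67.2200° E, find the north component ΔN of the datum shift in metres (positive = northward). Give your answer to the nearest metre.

ΔN = -460 m

At φ = -46.4702°, λ = 67.2200°: sin φ = -0.725016, cos φ = 0.688732, sin λ = 0.921998, cos λ = 0.387194.
ΔN = −sin φ cos λ·ΔX − sin φ sin λ·ΔY + cos φ·ΔZ = −(-0.725016)(0.387194)(380) − (-0.725016)(0.921998)(-272) + (0.688732)(-559) = -460.15 m.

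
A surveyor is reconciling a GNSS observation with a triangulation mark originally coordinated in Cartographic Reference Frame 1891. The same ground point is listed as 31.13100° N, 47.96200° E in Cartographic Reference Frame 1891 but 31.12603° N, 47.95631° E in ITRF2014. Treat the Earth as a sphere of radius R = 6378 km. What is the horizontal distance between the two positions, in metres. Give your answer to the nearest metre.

Δφ = 31.12603° − 31.13100° = -0.00497°; Δλ = 47.95631° − 47.96200° = -0.00569°.
1° along a meridian = πR/180 = 111317 m.
ΔN = Δφ × 111317 = -553.2 m; ΔE = Δλ × 111317 × cos(31.13100°) = -0.00569 × 111317 × 0.855987 = -542.2 m.
Distance = √(ΔE² + ΔN²) = √((-542.2)² + (-553.2)²) = 774.6 m.

775 m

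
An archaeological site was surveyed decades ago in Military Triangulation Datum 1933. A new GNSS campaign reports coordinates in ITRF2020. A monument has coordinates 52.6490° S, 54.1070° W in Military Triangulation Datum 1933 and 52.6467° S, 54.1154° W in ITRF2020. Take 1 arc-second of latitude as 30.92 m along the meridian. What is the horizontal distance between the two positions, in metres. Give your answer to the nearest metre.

Δφ = -52.6467° − -52.6490° = +0.0023°; Δλ = -54.1154° − -54.1070° = -0.0084°.
1° of latitude = 3600 × 30.92 = 111312 m.
ΔN = Δφ × 111312 = 256.0 m; ΔE = Δλ × 111312 × cos(-52.6490°) = -0.0084 × 111312 × 0.606696 = -567.3 m.
Distance = √(ΔE² + ΔN²) = √((-567.3)² + 256.0²) = 622.4 m.

622 m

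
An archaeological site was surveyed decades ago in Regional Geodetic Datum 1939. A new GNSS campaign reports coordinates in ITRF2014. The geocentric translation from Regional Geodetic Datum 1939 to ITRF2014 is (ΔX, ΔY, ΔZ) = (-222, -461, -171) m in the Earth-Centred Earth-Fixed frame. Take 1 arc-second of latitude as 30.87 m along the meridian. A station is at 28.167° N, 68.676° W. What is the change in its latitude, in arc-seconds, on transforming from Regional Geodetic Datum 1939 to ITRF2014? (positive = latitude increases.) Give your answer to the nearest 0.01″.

Δφ = -10.22″

sin φ = 0.472043, cos φ = 0.881575, sin λ = -0.931539, cos λ = 0.363641.
North component: ΔN = −sin φ cos λ·ΔX − sin φ sin λ·ΔY + cos φ·ΔZ = −(0.472043)(0.363641)(-222) − (0.472043)(-0.931539)(-461) + (0.881575)(-171) = -315.36 m.
1° of latitude spans 3600 × 30.87 = 111132 m, so Δφ = -315.36 / 111132 × 3600 = -10.216″.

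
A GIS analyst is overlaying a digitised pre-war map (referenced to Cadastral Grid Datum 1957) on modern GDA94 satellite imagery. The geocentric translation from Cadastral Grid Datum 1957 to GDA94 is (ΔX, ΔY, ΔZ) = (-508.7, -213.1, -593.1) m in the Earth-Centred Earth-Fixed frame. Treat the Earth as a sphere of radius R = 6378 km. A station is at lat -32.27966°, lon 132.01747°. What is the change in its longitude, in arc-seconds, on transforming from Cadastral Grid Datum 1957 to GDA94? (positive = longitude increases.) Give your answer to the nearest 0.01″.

sin φ = -0.534052, cos φ = 0.845451, sin λ = 0.742941, cos λ = -0.669357.
East component: ΔE = −sin λ·ΔX + cos λ·ΔY = −(0.742941)(-508.7) + (-0.669357)(-213.1) = 520.57 m.
1° of latitude spans πR/180 = 111317 m; at latitude φ, 1° of longitude spans that × cos φ = 94113.2 m, so Δλ = 520.57 / 94113.2 × 3600 = 19.913″.

Δλ = 19.91″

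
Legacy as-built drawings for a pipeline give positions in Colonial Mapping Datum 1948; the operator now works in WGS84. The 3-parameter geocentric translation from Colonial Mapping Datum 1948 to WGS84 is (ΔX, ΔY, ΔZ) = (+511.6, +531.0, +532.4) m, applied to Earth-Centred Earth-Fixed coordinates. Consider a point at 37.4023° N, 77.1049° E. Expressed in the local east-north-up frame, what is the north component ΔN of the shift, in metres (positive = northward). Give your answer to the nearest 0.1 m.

ΔN = 39.2 m

At φ = 37.4023°, λ = 77.1049°: sin φ = 0.607408, cos φ = 0.794390, sin λ = 0.974780, cos λ = 0.223167.
ΔN = −sin φ cos λ·ΔX − sin φ sin λ·ΔY + cos φ·ΔZ = −(0.607408)(0.223167)(511.6) − (0.607408)(0.974780)(531.0) + (0.794390)(532.4) = 39.19 m.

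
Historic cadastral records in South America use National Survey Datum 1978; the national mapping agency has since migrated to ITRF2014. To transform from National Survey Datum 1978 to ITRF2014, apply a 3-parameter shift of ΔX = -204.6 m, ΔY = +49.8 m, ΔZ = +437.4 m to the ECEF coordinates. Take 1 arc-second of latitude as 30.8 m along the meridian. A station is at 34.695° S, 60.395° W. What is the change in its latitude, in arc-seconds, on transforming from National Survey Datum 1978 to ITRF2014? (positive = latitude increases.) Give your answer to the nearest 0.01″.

sin φ = -0.569208, cos φ = 0.822194, sin λ = -0.869452, cos λ = 0.494018.
North component: ΔN = −sin φ cos λ·ΔX − sin φ sin λ·ΔY + cos φ·ΔZ = −(-0.569208)(0.494018)(-204.6) − (-0.569208)(-0.869452)(49.8) + (0.822194)(437.4) = 277.45 m.
1° of latitude spans 3600 × 30.80 = 110880 m, so Δφ = 277.45 / 110880 × 3600 = 9.008″.

Δφ = 9.01″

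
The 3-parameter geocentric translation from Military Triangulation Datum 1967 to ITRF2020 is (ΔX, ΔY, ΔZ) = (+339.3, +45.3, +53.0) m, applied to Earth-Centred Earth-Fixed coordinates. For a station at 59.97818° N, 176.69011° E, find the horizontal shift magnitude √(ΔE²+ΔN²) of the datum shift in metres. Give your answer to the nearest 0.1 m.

324.1 m

At φ = 59.97818°, λ = 176.69011°: sin φ = 0.865835, cos φ = 0.500330, sin λ = 0.057736, cos λ = -0.998332.
ΔE = −sin λ·ΔX + cos λ·ΔY = −(0.057736)·(339.3) + (-0.998332)·(45.3) = -64.81 m.
ΔN = −sin φ cos λ·ΔX − sin φ sin λ·ΔY + cos φ·ΔZ = −(0.865835)(-0.998332)(339.3) − (0.865835)(0.057736)(45.3) + (0.500330)(53.0) = 317.54 m.
Horizontal magnitude = √(ΔE² + ΔN²) = √((-64.81)² + 317.54²) = 324.09 m.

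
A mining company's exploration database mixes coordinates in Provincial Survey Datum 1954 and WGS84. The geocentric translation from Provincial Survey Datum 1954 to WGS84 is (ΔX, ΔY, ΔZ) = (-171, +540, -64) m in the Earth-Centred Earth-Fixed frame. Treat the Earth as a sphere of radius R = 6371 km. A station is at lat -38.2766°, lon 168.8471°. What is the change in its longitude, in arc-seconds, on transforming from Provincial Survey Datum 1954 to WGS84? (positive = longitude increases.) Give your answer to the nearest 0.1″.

Δλ = -20.5″

sin φ = -0.619458, cos φ = 0.785029, sin λ = 0.193428, cos λ = -0.981114.
East component: ΔE = −sin λ·ΔX + cos λ·ΔY = −(0.193428)(-171) + (-0.981114)(540) = -496.73 m.
1° of latitude spans πR/180 = 111195 m; at latitude φ, 1° of longitude spans that × cos φ = 87291.3 m, so Δλ = -496.73 / 87291.3 × 3600 = -20.486″.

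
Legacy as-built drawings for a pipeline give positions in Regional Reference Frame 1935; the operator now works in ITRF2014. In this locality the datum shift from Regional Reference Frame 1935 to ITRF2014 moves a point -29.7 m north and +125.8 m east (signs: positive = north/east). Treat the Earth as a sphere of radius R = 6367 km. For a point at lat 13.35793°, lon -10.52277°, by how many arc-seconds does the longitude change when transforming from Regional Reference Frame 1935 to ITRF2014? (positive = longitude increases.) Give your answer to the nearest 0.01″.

Δλ = 4.19″

At latitude 13.35793°, cos φ = 0.972946.
One radian of longitude at latitude φ spans R cos φ, so Δλ = ΔE / (R cos φ) = 125.8 / (6367000 × 0.972946) = 2.0308e-05 rad = 4.189″.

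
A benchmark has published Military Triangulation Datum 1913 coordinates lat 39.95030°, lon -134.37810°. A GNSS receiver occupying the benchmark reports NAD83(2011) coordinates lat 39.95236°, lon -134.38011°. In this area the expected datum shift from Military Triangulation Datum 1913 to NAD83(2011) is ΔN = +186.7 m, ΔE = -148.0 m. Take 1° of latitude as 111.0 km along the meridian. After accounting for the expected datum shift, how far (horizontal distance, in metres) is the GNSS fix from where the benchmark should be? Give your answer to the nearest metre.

48 m

Observed coordinate differences: Δφ = +0.00206°, Δλ = -0.00201°.
Converting to metres (1° lat = 111000 m, cos φ = 0.766602): observed ΔN = 228.7 m, observed ΔE = -171.0 m.
Subtracting the expected shift leaves a residual of 228.7 − (186.7) = 42.0 m north and -171.0 − (-148.0) = -23.0 m east.
Residual distance = √(42.0² + (-23.0)²) = 47.9 m.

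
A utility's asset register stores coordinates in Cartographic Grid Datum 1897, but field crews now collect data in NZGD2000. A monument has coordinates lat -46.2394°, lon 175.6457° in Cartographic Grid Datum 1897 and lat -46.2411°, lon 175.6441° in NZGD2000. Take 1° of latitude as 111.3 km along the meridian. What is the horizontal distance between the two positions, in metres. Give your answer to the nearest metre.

Δφ = -46.2411° − -46.2394° = -0.0017°; Δλ = 175.6441° − 175.6457° = -0.0016°.
ΔN = Δφ × 111300 = -189.2 m; ΔE = Δλ × 111300 × cos(-46.2394°) = -0.0016 × 111300 × 0.691647 = -123.2 m.
Distance = √(ΔE² + ΔN²) = √((-123.2)² + (-189.2)²) = 225.8 m.

226 m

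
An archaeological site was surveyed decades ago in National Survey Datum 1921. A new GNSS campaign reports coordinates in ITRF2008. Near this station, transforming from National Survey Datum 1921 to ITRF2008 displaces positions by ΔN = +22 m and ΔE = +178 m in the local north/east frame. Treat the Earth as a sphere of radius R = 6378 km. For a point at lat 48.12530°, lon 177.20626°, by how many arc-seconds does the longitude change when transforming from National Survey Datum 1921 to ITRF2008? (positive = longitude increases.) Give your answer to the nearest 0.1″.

Δλ = 8.6″

At latitude 48.12530°, cos φ = 0.667504.
One radian of longitude at latitude φ spans R cos φ, so Δλ = ΔE / (R cos φ) = 178.0 / (6378000 × 0.667504) = 4.1810e-05 rad = 8.624″.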